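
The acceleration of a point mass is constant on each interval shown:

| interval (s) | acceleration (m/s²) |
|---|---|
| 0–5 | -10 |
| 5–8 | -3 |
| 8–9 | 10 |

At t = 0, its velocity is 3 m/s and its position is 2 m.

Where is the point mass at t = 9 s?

-313.5 m

On each constant-a segment, Δv = aΔt and Δx = v₀Δt + ½aΔt²; chain segment to segment.
0–5 s: v starts 3 m/s; Δx = 3·5 + ½·-10·5² = -110 m; v ends -47 m/s.
5–8 s: v starts -47 m/s; Δx = -47·3 + ½·-3·3² = -154.5 m; v ends -56 m/s.
8–9 s: v starts -56 m/s; Δx = -56·1 + ½·10·1² = -51 m; v ends -46 m/s.
x(9) = 2 + Σ Δx = -313.5 m.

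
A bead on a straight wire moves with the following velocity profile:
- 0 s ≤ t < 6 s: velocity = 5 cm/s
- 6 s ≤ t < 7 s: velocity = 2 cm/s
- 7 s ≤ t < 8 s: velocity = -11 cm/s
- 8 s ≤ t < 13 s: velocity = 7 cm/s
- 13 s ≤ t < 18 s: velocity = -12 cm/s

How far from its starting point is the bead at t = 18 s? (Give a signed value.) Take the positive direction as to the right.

Net displacement equals the area under the velocity-time graph (areas below the axis count negative).
0–6 s: 5 × 6 = 30 cm
6–7 s: 2 × 1 = 2 cm
7–8 s: -11 × 1 = -11 cm
8–13 s: 7 × 5 = 35 cm
13–18 s: -12 × 5 = -60 cm
Net displacement = -4 cm

-4 cm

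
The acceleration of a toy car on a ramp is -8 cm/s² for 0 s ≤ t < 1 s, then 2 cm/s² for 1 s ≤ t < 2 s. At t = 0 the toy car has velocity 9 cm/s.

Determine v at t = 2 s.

3 cm/s

Δv equals the area under the a-t graph; then v = v₀ + Δv.
0–1 s: -8 × 1 = -8 cm/s
1–2 s: 2 × 1 = 2 cm/s
Δv = -6 cm/s, so v(2) = 9 + (-6) = 3 cm/s.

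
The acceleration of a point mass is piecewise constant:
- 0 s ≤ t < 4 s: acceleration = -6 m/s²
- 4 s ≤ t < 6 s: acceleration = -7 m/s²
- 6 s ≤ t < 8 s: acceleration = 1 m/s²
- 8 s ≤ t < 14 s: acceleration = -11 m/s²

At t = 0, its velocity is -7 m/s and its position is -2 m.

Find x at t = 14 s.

On each constant-a segment, Δv = aΔt and Δx = v₀Δt + ½aΔt²; chain segment to segment.
0–4 s: v starts -7 m/s; Δx = -7·4 + ½·-6·4² = -76 m; v ends -31 m/s.
4–6 s: v starts -31 m/s; Δx = -31·2 + ½·-7·2² = -76 m; v ends -45 m/s.
6–8 s: v starts -45 m/s; Δx = -45·2 + ½·1·2² = -88 m; v ends -43 m/s.
8–14 s: v starts -43 m/s; Δx = -43·6 + ½·-11·6² = -456 m; v ends -109 m/s.
x(14) = -2 + Σ Δx = -698 m.

-698 m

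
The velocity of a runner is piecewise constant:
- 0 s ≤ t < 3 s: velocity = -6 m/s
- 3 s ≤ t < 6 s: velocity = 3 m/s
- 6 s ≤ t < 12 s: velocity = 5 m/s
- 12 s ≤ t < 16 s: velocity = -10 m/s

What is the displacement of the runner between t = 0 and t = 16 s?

Displacement is the signed area under the v-t curve.
0–3 s: -6 × 3 = -18 m
3–6 s: 3 × 3 = 9 m
6–12 s: 5 × 6 = 30 m
12–16 s: -10 × 4 = -40 m
Net displacement = -19 m

-19 m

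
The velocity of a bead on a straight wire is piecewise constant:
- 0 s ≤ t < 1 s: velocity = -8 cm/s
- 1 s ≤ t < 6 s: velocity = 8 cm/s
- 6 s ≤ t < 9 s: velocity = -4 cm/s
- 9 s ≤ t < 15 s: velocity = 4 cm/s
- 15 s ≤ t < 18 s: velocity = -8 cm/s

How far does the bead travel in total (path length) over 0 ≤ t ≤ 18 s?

Total distance travelled is ∫|v| dt — sum the magnitudes of each area piece.
0–1 s: |-8| × 1 = 8 cm
1–6 s: |8| × 5 = 40 cm
6–9 s: |-4| × 3 = 12 cm
9–15 s: |4| × 6 = 24 cm
15–18 s: |-8| × 3 = 24 cm
Total distance = 108 cm

108 cm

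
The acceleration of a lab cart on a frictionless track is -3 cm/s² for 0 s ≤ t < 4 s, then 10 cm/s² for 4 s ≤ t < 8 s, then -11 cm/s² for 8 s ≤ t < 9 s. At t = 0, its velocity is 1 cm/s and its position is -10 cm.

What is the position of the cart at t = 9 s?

29.5 cm

On each constant-a segment, Δv = aΔt and Δx = v₀Δt + ½aΔt²; chain segment to segment.
0–4 s: v starts 1 cm/s; Δx = 1·4 + ½·-3·4² = -20 cm; v ends -11 cm/s.
4–8 s: v starts -11 cm/s; Δx = -11·4 + ½·10·4² = 36 cm; v ends 29 cm/s.
8–9 s: v starts 29 cm/s; Δx = 29·1 + ½·-11·1² = 23.5 cm; v ends 18 cm/s.
x(9) = -10 + Σ Δx = 29.5 cm.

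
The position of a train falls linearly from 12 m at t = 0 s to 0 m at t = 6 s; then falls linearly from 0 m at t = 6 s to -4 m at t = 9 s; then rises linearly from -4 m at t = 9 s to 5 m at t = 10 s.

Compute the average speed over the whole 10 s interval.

2.5 m/s

Average speed = (total path length)/(elapsed time); on a piecewise-linear x-t graph the path length is Σ|Δx|.
0–6 s: |Δx| = |0 − 12| = 12 m
6–9 s: |Δx| = |-4 − 0| = 4 m
9–10 s: |Δx| = |5 − -4| = 9 m
Total path = 25 m; average speed = 25/10 = 2.5 m/s.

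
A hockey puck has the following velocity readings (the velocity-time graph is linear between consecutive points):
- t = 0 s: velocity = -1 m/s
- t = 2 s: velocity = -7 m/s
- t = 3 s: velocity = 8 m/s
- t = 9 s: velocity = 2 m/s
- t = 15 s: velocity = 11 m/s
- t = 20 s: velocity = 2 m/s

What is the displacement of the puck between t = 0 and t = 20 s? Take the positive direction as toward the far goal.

94 m

Displacement is the signed area under the v-t curve.
0–2 s: ½(-1 + -7)(2) = -8 m
2–3 s: ½(-7 + 8)(1) = 0.5 m
3–9 s: ½(8 + 2)(6) = 30 m
9–15 s: ½(2 + 11)(6) = 39 m
15–20 s: ½(11 + 2)(5) = 32.5 m
Net displacement = 94 m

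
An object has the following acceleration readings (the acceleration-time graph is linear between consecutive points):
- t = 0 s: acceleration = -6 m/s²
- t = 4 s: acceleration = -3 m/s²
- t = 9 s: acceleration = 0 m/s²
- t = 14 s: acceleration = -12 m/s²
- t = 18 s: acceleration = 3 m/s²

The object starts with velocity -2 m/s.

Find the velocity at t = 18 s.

-75.5 m/s

Δv equals the area under the a-t graph; then v = v₀ + Δv.
0–4 s: ½(-6 + -3)(4) = -18 m/s
4–9 s: ½(-3 + 0)(5) = -7.5 m/s
9–14 s: ½(0 + -12)(5) = -30 m/s
14–18 s: ½(-12 + 3)(4) = -18 m/s
Δv = -73.5 m/s, so v(18) = -2 + (-73.5) = -75.5 m/s.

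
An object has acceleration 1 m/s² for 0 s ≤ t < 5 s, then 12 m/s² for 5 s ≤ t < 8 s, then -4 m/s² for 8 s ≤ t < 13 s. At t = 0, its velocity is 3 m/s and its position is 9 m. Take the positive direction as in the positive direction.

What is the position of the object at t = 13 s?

On each constant-a segment, Δv = aΔt and Δx = v₀Δt + ½aΔt²; chain segment to segment.
0–5 s: v starts 3 m/s; Δx = 3·5 + ½·1·5² = 27.5 m; v ends 8 m/s.
5–8 s: v starts 8 m/s; Δx = 8·3 + ½·12·3² = 78 m; v ends 44 m/s.
8–13 s: v starts 44 m/s; Δx = 44·5 + ½·-4·5² = 170 m; v ends 24 m/s.
x(13) = 9 + Σ Δx = 284.5 m.

284.5 m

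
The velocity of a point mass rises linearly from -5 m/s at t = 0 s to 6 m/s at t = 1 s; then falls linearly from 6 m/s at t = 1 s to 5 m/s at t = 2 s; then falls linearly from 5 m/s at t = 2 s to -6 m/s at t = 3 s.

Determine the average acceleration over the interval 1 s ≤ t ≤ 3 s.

Average acceleration = Δv/Δt = (-6 − 6)/(3 − 1) = -6 m/s².

-6 m/s²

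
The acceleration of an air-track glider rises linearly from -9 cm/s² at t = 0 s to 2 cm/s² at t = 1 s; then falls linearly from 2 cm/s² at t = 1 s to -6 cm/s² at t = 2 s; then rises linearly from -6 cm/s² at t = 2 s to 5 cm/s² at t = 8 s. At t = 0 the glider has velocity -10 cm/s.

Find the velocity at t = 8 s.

Δv equals the area under the a-t graph; then v = v₀ + Δv.
0–1 s: ½(-9 + 2)(1) = -3.5 cm/s
1–2 s: ½(2 + -6)(1) = -2 cm/s
2–8 s: ½(-6 + 5)(6) = -3 cm/s
Δv = -8.5 cm/s, so v(8) = -10 + (-8.5) = -18.5 cm/s.

-18.5 cm/s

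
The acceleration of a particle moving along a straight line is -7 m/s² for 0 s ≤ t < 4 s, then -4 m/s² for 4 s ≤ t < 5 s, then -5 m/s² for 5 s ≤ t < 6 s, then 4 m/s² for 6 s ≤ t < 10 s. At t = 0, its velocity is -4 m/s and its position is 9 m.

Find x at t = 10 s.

-267.5 m

On each constant-a segment, Δv = aΔt and Δx = v₀Δt + ½aΔt²; chain segment to segment.
0–4 s: v starts -4 m/s; Δx = -4·4 + ½·-7·4² = -72 m; v ends -32 m/s.
4–5 s: v starts -32 m/s; Δx = -32·1 + ½·-4·1² = -34 m; v ends -36 m/s.
5–6 s: v starts -36 m/s; Δx = -36·1 + ½·-5·1² = -38.5 m; v ends -41 m/s.
6–10 s: v starts -41 m/s; Δx = -41·4 + ½·4·4² = -132 m; v ends -25 m/s.
x(10) = 9 + Σ Δx = -267.5 m.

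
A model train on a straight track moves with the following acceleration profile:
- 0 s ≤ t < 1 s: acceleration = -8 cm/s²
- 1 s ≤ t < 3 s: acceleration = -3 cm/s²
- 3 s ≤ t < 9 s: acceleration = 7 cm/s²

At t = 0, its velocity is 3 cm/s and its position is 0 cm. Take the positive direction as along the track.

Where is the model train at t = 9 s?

43 cm

On each constant-a segment, Δv = aΔt and Δx = v₀Δt + ½aΔt²; chain segment to segment.
0–1 s: v starts 3 cm/s; Δx = 3·1 + ½·-8·1² = -1 cm; v ends -5 cm/s.
1–3 s: v starts -5 cm/s; Δx = -5·2 + ½·-3·2² = -16 cm; v ends -11 cm/s.
3–9 s: v starts -11 cm/s; Δx = -11·6 + ½·7·6² = 60 cm; v ends 31 cm/s.
x(9) = 0 + Σ Δx = 43 cm.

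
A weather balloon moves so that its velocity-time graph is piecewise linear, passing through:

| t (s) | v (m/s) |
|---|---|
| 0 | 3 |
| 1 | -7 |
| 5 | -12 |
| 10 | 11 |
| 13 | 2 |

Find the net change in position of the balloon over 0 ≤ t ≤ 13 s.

-23 m

Net displacement equals the area under the velocity-time graph (areas below the axis count negative).
0–1 s: ½(3 + -7)(1) = -2 m
1–5 s: ½(-7 + -12)(4) = -38 m
5–10 s: ½(-12 + 11)(5) = -2.5 m
10–13 s: ½(11 + 2)(3) = 19.5 m
Net displacement = -23 m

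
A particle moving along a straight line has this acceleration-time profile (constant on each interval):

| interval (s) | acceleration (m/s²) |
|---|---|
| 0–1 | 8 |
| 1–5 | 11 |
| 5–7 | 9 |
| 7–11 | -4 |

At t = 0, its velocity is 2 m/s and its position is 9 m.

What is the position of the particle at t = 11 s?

525 m

On each constant-a segment, Δv = aΔt and Δx = v₀Δt + ½aΔt²; chain segment to segment.
0–1 s: v starts 2 m/s; Δx = 2·1 + ½·8·1² = 6 m; v ends 10 m/s.
1–5 s: v starts 10 m/s; Δx = 10·4 + ½·11·4² = 128 m; v ends 54 m/s.
5–7 s: v starts 54 m/s; Δx = 54·2 + ½·9·2² = 126 m; v ends 72 m/s.
7–11 s: v starts 72 m/s; Δx = 72·4 + ½·-4·4² = 256 m; v ends 56 m/s.
x(11) = 9 + Σ Δx = 525 m.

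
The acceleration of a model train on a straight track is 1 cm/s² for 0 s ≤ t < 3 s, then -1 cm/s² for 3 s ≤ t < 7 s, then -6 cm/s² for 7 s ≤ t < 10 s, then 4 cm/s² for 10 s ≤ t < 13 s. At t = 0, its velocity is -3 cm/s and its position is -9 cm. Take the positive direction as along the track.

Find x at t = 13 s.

On each constant-a segment, Δv = aΔt and Δx = v₀Δt + ½aΔt²; chain segment to segment.
0–3 s: v starts -3 cm/s; Δx = -3·3 + ½·1·3² = -4.5 cm; v ends 0 cm/s.
3–7 s: v starts 0 cm/s; Δx = 0·4 + ½·-1·4² = -8 cm; v ends -4 cm/s.
7–10 s: v starts -4 cm/s; Δx = -4·3 + ½·-6·3² = -39 cm; v ends -22 cm/s.
10–13 s: v starts -22 cm/s; Δx = -22·3 + ½·4·3² = -48 cm; v ends -10 cm/s.
x(13) = -9 + Σ Δx = -108.5 cm.

-108.5 cm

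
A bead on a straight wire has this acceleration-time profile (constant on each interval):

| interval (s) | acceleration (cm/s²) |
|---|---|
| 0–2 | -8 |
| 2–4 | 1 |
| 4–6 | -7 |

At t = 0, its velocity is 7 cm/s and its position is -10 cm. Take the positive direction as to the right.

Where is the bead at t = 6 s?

On each constant-a segment, Δv = aΔt and Δx = v₀Δt + ½aΔt²; chain segment to segment.
0–2 s: v starts 7 cm/s; Δx = 7·2 + ½·-8·2² = -2 cm; v ends -9 cm/s.
2–4 s: v starts -9 cm/s; Δx = -9·2 + ½·1·2² = -16 cm; v ends -7 cm/s.
4–6 s: v starts -7 cm/s; Δx = -7·2 + ½·-7·2² = -28 cm; v ends -21 cm/s.
x(6) = -10 + Σ Δx = -56 cm.

-56 cm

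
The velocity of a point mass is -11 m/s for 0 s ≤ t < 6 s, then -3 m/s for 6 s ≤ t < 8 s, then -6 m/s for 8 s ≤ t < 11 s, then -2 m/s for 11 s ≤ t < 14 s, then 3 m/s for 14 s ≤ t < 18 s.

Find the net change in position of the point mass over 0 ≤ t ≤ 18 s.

-84 m

Net displacement equals the area under the velocity-time graph (areas below the axis count negative).
0–6 s: -11 × 6 = -66 m
6–8 s: -3 × 2 = -6 m
8–11 s: -6 × 3 = -18 m
11–14 s: -2 × 3 = -6 m
14–18 s: 3 × 4 = 12 m
Net displacement = -84 m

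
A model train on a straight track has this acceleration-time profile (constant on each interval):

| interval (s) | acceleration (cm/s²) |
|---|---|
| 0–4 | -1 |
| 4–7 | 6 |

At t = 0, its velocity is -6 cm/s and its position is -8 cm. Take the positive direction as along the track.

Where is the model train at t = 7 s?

-43 cm

On each constant-a segment, Δv = aΔt and Δx = v₀Δt + ½aΔt²; chain segment to segment.
0–4 s: v starts -6 cm/s; Δx = -6·4 + ½·-1·4² = -32 cm; v ends -10 cm/s.
4–7 s: v starts -10 cm/s; Δx = -10·3 + ½·6·3² = -3 cm; v ends 8 cm/s.
x(7) = -8 + Σ Δx = -43 cm.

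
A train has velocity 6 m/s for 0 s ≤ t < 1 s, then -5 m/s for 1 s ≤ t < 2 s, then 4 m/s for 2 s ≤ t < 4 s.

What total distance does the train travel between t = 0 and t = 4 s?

19 m

Distance (not displacement) is the total path length: add the absolute areas under v-t.
0–1 s: |6| × 1 = 6 m
1–2 s: |-5| × 1 = 5 m
2–4 s: |4| × 2 = 8 m
Total distance = 19 m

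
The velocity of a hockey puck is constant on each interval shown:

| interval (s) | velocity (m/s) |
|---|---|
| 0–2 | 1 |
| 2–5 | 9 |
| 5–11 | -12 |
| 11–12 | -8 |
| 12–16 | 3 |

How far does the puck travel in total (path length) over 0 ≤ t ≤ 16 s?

121 m

Total distance travelled is ∫|v| dt — sum the magnitudes of each area piece.
0–2 s: |1| × 2 = 2 m
2–5 s: |9| × 3 = 27 m
5–11 s: |-12| × 6 = 72 m
11–12 s: |-8| × 1 = 8 m
12–16 s: |3| × 4 = 12 m
Total distance = 121 m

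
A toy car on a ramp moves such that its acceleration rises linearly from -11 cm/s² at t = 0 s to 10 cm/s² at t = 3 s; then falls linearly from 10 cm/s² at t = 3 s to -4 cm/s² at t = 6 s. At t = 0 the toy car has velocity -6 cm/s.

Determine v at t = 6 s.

Δv equals the area under the a-t graph; then v = v₀ + Δv.
0–3 s: ½(-11 + 10)(3) = -1.5 cm/s
3–6 s: ½(10 + -4)(3) = 9 cm/s
Δv = 7.5 cm/s, so v(6) = -6 + (7.5) = 1.5 cm/s.

1.5 cm/s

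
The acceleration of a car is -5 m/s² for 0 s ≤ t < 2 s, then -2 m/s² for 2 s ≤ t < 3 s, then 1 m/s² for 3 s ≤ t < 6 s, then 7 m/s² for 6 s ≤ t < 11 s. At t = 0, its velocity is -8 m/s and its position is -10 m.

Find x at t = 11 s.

On each constant-a segment, Δv = aΔt and Δx = v₀Δt + ½aΔt²; chain segment to segment.
0–2 s: v starts -8 m/s; Δx = -8·2 + ½·-5·2² = -26 m; v ends -18 m/s.
2–3 s: v starts -18 m/s; Δx = -18·1 + ½·-2·1² = -19 m; v ends -20 m/s.
3–6 s: v starts -20 m/s; Δx = -20·3 + ½·1·3² = -55.5 m; v ends -17 m/s.
6–11 s: v starts -17 m/s; Δx = -17·5 + ½·7·5² = 2.5 m; v ends 18 m/s.
x(11) = -10 + Σ Δx = -108 m.

-108 m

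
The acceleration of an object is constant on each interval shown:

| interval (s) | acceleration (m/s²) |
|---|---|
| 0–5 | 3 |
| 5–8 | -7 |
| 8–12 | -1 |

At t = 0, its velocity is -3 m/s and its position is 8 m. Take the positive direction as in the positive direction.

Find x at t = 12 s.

On each constant-a segment, Δv = aΔt and Δx = v₀Δt + ½aΔt²; chain segment to segment.
0–5 s: v starts -3 m/s; Δx = -3·5 + ½·3·5² = 22.5 m; v ends 12 m/s.
5–8 s: v starts 12 m/s; Δx = 12·3 + ½·-7·3² = 4.5 m; v ends -9 m/s.
8–12 s: v starts -9 m/s; Δx = -9·4 + ½·-1·4² = -44 m; v ends -13 m/s.
x(12) = 8 + Σ Δx = -9 m.

-9 m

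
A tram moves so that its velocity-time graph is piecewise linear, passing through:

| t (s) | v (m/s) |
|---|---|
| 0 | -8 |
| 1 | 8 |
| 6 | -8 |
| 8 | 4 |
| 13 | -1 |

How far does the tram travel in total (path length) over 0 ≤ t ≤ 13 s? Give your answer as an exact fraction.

235/6 m

Distance (not displacement) is the total path length: add the absolute areas under v-t.
0–1 s: v = 0 at t = 0.5 s; triangle areas 2 + 2 = 4 m
1–6 s: v = 0 at t = 3.5 s; triangle areas 10 + 10 = 20 m
6–8 s: v = 0 at t = 22/3 s; triangle areas 16/3 + 4/3 = 20/3 m
8–13 s: v = 0 at t = 12 s; triangle areas 8 + 0.5 = 8.5 m
Total distance = 235/6 m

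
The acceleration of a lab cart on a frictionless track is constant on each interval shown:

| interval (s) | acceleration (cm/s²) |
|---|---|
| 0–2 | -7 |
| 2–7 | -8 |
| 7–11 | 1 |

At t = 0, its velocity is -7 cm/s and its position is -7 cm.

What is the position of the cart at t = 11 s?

-476 cm

On each constant-a segment, Δv = aΔt and Δx = v₀Δt + ½aΔt²; chain segment to segment.
0–2 s: v starts -7 cm/s; Δx = -7·2 + ½·-7·2² = -28 cm; v ends -21 cm/s.
2–7 s: v starts -21 cm/s; Δx = -21·5 + ½·-8·5² = -205 cm; v ends -61 cm/s.
7–11 s: v starts -61 cm/s; Δx = -61·4 + ½·1·4² = -236 cm; v ends -57 cm/s.
x(11) = -7 + Σ Δx = -476 cm.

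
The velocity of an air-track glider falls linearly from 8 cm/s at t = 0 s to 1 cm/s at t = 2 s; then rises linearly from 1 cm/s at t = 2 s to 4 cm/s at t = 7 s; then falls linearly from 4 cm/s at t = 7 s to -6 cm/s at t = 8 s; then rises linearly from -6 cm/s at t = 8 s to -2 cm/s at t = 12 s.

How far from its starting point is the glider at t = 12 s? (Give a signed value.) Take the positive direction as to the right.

Net displacement equals the area under the velocity-time graph (areas below the axis count negative).
0–2 s: ½(8 + 1)(2) = 9 cm
2–7 s: ½(1 + 4)(5) = 12.5 cm
7–8 s: ½(4 + -6)(1) = -1 cm
8–12 s: ½(-6 + -2)(4) = -16 cm
Net displacement = 4.5 cm

4.5 cm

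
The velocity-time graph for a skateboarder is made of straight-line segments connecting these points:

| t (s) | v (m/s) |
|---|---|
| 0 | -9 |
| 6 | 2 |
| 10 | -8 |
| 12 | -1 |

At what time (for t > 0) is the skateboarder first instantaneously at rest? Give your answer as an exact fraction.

t = 54/11 s

v changes sign on 0–6 s (from -9 to 2); the graph is linear there, so v = 0 at t = 0 + (9)·(6 − 0)/(2 − -9) = 54/11 s.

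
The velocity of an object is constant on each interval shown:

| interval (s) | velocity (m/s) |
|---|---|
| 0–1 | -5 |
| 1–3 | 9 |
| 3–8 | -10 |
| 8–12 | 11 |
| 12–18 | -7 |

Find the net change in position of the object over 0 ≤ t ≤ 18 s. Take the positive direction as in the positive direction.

-35 m

Displacement is the signed area under the v-t curve.
0–1 s: -5 × 1 = -5 m
1–3 s: 9 × 2 = 18 m
3–8 s: -10 × 5 = -50 m
8–12 s: 11 × 4 = 44 m
12–18 s: -7 × 6 = -42 m
Net displacement = -35 m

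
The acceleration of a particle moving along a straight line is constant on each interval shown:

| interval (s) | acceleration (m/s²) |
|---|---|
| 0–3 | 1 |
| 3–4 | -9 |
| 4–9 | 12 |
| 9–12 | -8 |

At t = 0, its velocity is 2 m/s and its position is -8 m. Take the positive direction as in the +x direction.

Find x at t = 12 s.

265 m

On each constant-a segment, Δv = aΔt and Δx = v₀Δt + ½aΔt²; chain segment to segment.
0–3 s: v starts 2 m/s; Δx = 2·3 + ½·1·3² = 10.5 m; v ends 5 m/s.
3–4 s: v starts 5 m/s; Δx = 5·1 + ½·-9·1² = 0.5 m; v ends -4 m/s.
4–9 s: v starts -4 m/s; Δx = -4·5 + ½·12·5² = 130 m; v ends 56 m/s.
9–12 s: v starts 56 m/s; Δx = 56·3 + ½·-8·3² = 132 m; v ends 32 m/s.
x(12) = -8 + Σ Δx = 265 m.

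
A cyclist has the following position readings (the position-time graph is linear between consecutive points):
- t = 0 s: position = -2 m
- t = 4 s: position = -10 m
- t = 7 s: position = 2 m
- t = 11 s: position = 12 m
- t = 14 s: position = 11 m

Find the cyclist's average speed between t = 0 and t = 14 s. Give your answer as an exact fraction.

Average speed = (total path length)/(elapsed time); on a piecewise-linear x-t graph the path length is Σ|Δx|.
0–4 s: |Δx| = |-10 − -2| = 8 m
4–7 s: |Δx| = |2 − -10| = 12 m
7–11 s: |Δx| = |12 − 2| = 10 m
11–14 s: |Δx| = |11 − 12| = 1 m
Total path = 31 m; average speed = 31/14 = 31/14 m/s.

31/14 m/s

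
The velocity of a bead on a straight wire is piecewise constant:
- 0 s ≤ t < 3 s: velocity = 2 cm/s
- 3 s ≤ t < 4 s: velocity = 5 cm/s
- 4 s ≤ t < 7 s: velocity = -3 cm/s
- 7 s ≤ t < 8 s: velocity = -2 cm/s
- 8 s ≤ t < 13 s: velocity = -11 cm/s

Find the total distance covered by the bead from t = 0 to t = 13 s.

77 cm

Distance (not displacement) is the total path length: add the absolute areas under v-t.
0–3 s: |2| × 3 = 6 cm
3–4 s: |5| × 1 = 5 cm
4–7 s: |-3| × 3 = 9 cm
7–8 s: |-2| × 1 = 2 cm
8–13 s: |-11| × 5 = 55 cm
Total distance = 77 cm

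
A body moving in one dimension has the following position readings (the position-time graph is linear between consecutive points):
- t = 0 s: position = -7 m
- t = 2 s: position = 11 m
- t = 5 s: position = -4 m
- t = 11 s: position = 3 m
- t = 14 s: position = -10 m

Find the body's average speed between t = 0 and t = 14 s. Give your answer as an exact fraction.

53/14 m/s

Average speed = (total path length)/(elapsed time); on a piecewise-linear x-t graph the path length is Σ|Δx|.
0–2 s: |Δx| = |11 − -7| = 18 m
2–5 s: |Δx| = |-4 − 11| = 15 m
5–11 s: |Δx| = |3 − -4| = 7 m
11–14 s: |Δx| = |-10 − 3| = 13 m
Total path = 53 m; average speed = 53/14 = 53/14 m/s.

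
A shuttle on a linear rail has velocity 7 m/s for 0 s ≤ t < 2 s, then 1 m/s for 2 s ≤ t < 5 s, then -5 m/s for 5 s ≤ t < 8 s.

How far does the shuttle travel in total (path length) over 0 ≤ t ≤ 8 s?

Distance (not displacement) is the total path length: add the absolute areas under v-t.
0–2 s: |7| × 2 = 14 m
2–5 s: |1| × 3 = 3 m
5–8 s: |-5| × 3 = 15 m
Total distance = 32 m

32 m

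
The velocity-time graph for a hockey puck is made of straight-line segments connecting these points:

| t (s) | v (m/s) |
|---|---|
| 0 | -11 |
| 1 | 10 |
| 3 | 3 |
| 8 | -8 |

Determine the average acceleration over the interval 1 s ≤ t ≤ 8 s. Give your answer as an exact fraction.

-18/7 m/s²

Average acceleration = Δv/Δt = (-8 − 10)/(8 − 1) = -18/7 m/s².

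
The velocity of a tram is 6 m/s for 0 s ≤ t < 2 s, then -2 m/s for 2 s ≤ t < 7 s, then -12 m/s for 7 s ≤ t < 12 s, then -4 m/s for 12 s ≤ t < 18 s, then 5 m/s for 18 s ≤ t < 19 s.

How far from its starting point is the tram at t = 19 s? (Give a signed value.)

-77 m

Net displacement equals the area under the velocity-time graph (areas below the axis count negative).
0–2 s: 6 × 2 = 12 m
2–7 s: -2 × 5 = -10 m
7–12 s: -12 × 5 = -60 m
12–18 s: -4 × 6 = -24 m
18–19 s: 5 × 1 = 5 m
Net displacement = -77 m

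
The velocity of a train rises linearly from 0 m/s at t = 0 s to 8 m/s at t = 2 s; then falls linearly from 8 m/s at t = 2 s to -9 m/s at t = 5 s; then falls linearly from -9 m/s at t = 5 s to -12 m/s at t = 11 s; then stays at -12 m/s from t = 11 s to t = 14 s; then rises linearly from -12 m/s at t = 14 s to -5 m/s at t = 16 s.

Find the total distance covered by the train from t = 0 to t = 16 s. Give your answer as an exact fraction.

4651/34 m

Total distance travelled is ∫|v| dt — sum the magnitudes of each area piece.
0–2 s: |½(0 + 8)(2)| = 8 m
2–5 s: v = 0 at t = 58/17 s; triangle areas 96/17 + 243/34 = 435/34 m
5–11 s: |½(-9 + -12)(6)| = 63 m
11–14 s: |-12| × 3 = 36 m
14–16 s: |½(-12 + -5)(2)| = 17 m
Total distance = 4651/34 m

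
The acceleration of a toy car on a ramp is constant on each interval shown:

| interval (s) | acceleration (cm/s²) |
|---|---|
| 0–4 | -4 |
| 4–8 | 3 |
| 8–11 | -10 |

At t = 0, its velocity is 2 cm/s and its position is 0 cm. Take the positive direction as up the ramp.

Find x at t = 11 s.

-107 cm

On each constant-a segment, Δv = aΔt and Δx = v₀Δt + ½aΔt²; chain segment to segment.
0–4 s: v starts 2 cm/s; Δx = 2·4 + ½·-4·4² = -24 cm; v ends -14 cm/s.
4–8 s: v starts -14 cm/s; Δx = -14·4 + ½·3·4² = -32 cm; v ends -2 cm/s.
8–11 s: v starts -2 cm/s; Δx = -2·3 + ½·-10·3² = -51 cm; v ends -32 cm/s.
x(11) = 0 + Σ Δx = -107 cm.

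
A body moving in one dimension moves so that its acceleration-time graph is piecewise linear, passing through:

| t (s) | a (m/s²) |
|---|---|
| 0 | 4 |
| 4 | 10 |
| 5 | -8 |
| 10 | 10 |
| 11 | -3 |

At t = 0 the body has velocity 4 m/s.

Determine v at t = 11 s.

Δv equals the area under the a-t graph; then v = v₀ + Δv.
0–4 s: ½(4 + 10)(4) = 28 m/s
4–5 s: ½(10 + -8)(1) = 1 m/s
5–10 s: ½(-8 + 10)(5) = 5 m/s
10–11 s: ½(10 + -3)(1) = 3.5 m/s
Δv = 37.5 m/s, so v(11) = 4 + (37.5) = 41.5 m/s.

41.5 m/s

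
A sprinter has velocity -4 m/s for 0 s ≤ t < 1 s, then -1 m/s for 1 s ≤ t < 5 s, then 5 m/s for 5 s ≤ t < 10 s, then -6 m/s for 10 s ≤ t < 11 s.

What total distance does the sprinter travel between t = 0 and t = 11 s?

39 m

Distance (not displacement) is the total path length: add the absolute areas under v-t.
0–1 s: |-4| × 1 = 4 m
1–5 s: |-1| × 4 = 4 m
5–10 s: |5| × 5 = 25 m
10–11 s: |-6| × 1 = 6 m
Total distance = 39 m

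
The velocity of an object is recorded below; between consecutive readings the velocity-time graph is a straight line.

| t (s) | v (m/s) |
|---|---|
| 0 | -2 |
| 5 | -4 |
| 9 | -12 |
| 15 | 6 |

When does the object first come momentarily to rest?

v changes sign on 9–15 s (from -12 to 6); the graph is linear there, so v = 0 at t = 9 + (12)·(15 − 9)/(6 − -12) = 13 s.

t = 13 s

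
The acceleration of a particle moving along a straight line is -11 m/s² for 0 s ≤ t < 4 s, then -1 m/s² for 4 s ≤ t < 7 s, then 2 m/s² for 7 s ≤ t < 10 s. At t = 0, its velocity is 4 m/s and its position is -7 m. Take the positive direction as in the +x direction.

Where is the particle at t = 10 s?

-323.5 m

On each constant-a segment, Δv = aΔt and Δx = v₀Δt + ½aΔt²; chain segment to segment.
0–4 s: v starts 4 m/s; Δx = 4·4 + ½·-11·4² = -72 m; v ends -40 m/s.
4–7 s: v starts -40 m/s; Δx = -40·3 + ½·-1·3² = -124.5 m; v ends -43 m/s.
7–10 s: v starts -43 m/s; Δx = -43·3 + ½·2·3² = -120 m; v ends -37 m/s.
x(10) = -7 + Σ Δx = -323.5 m.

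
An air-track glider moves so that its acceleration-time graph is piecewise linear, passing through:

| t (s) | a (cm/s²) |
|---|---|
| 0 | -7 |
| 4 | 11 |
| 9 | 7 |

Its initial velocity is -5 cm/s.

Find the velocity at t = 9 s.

48 cm/s

Δv equals the area under the a-t graph; then v = v₀ + Δv.
0–4 s: ½(-7 + 11)(4) = 8 cm/s
4–9 s: ½(11 + 7)(5) = 45 cm/s
Δv = 53 cm/s, so v(9) = -5 + (53) = 48 cm/s.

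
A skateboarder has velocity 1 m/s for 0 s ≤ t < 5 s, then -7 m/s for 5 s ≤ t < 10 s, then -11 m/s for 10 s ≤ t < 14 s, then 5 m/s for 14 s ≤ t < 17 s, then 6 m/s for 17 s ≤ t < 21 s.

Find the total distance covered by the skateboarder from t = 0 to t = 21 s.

Total distance travelled is ∫|v| dt — sum the magnitudes of each area piece.
0–5 s: |1| × 5 = 5 m
5–10 s: |-7| × 5 = 35 m
10–14 s: |-11| × 4 = 44 m
14–17 s: |5| × 3 = 15 m
17–21 s: |6| × 4 = 24 m
Total distance = 123 m

123 m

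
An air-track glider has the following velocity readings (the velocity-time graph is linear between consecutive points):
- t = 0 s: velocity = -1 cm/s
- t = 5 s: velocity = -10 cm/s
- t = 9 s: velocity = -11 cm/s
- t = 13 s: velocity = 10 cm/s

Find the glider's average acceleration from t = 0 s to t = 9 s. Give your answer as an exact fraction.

-10/9 cm/s²

Average acceleration = Δv/Δt = (-11 − -1)/(9 − 0) = -10/9 cm/s².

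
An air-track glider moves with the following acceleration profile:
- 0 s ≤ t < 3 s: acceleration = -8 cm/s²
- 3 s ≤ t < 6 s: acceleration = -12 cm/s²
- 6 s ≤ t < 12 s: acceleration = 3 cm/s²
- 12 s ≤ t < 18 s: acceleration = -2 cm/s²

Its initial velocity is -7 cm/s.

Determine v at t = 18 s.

-61 cm/s

Δv equals the area under the a-t graph; then v = v₀ + Δv.
0–3 s: -8 × 3 = -24 cm/s
3–6 s: -12 × 3 = -36 cm/s
6–12 s: 3 × 6 = 18 cm/s
12–18 s: -2 × 6 = -12 cm/s
Δv = -54 cm/s, so v(18) = -7 + (-54) = -61 cm/s.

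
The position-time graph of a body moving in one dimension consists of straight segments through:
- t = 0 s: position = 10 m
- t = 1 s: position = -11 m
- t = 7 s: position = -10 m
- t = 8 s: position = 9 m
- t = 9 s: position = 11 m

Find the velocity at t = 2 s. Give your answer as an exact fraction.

Velocity is the slope of the x-t graph on 1–7 s: (-10 − -11)/(7 − 1) = 1/6 m/s.

1/6 m/s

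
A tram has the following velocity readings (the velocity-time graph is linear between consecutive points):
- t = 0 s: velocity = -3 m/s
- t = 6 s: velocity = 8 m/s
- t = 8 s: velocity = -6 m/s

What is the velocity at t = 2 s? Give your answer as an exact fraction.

On 0–6 s the graph is linear from -3 to 8 m/s: v(2) = -3 + (8 − -3)·(2 − 0)/(6 − 0) = 2/3 m/s.

2/3 m/s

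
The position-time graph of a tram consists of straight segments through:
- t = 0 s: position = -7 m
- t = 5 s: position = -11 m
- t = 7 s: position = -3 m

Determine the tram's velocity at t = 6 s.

Velocity is the slope of the x-t graph on 5–7 s: (-3 − -11)/(7 − 5) = 4 m/s.

4 m/s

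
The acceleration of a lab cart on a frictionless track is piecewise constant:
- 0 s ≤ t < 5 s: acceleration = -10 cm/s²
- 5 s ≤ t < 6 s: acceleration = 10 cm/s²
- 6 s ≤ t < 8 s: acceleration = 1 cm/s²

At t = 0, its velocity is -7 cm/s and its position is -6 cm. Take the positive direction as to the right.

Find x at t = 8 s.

-310 cm

On each constant-a segment, Δv = aΔt and Δx = v₀Δt + ½aΔt²; chain segment to segment.
0–5 s: v starts -7 cm/s; Δx = -7·5 + ½·-10·5² = -160 cm; v ends -57 cm/s.
5–6 s: v starts -57 cm/s; Δx = -57·1 + ½·10·1² = -52 cm; v ends -47 cm/s.
6–8 s: v starts -47 cm/s; Δx = -47·2 + ½·1·2² = -92 cm; v ends -45 cm/s.
x(8) = -6 + Σ Δx = -310 cm.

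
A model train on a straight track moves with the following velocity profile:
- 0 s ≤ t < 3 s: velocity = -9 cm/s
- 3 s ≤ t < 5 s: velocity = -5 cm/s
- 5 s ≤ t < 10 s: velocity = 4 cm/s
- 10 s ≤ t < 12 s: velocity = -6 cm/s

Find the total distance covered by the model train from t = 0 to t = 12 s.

Distance (not displacement) is the total path length: add the absolute areas under v-t.
0–3 s: |-9| × 3 = 27 cm
3–5 s: |-5| × 2 = 10 cm
5–10 s: |4| × 5 = 20 cm
10–12 s: |-6| × 2 = 12 cm
Total distance = 69 cm

69 cm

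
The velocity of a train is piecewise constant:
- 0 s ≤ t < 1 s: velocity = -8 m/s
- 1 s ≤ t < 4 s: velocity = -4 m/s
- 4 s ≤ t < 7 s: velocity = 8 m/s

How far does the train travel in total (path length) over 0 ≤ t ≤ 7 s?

Distance (not displacement) is the total path length: add the absolute areas under v-t.
0–1 s: |-8| × 1 = 8 m
1–4 s: |-4| × 3 = 12 m
4–7 s: |8| × 3 = 24 m
Total distance = 44 m

44 m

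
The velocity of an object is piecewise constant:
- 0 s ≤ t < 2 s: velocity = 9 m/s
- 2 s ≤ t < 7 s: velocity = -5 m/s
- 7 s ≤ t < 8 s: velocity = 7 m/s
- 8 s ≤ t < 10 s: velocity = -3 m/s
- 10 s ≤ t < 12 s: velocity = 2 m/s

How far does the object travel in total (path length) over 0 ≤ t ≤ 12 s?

60 m

Distance (not displacement) is the total path length: add the absolute areas under v-t.
0–2 s: |9| × 2 = 18 m
2–7 s: |-5| × 5 = 25 m
7–8 s: |7| × 1 = 7 m
8–10 s: |-3| × 2 = 6 m
10–12 s: |2| × 2 = 4 m
Total distance = 60 m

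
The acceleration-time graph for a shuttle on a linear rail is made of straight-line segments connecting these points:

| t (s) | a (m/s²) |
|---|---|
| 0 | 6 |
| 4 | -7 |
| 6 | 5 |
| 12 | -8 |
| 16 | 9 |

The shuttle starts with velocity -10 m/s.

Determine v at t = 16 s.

Δv equals the area under the a-t graph; then v = v₀ + Δv.
0–4 s: ½(6 + -7)(4) = -2 m/s
4–6 s: ½(-7 + 5)(2) = -2 m/s
6–12 s: ½(5 + -8)(6) = -9 m/s
12–16 s: ½(-8 + 9)(4) = 2 m/s
Δv = -11 m/s, so v(16) = -10 + (-11) = -21 m/s.

-21 m/s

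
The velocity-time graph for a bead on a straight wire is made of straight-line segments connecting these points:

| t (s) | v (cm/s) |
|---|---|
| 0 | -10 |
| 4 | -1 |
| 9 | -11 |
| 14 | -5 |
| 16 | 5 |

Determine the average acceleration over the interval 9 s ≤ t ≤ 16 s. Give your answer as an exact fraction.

16/7 cm/s²

Average acceleration = Δv/Δt = (5 − -11)/(16 − 9) = 16/7 cm/s².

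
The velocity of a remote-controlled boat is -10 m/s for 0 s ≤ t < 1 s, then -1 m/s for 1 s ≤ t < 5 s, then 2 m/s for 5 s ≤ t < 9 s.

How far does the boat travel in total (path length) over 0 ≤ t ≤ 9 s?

Distance (not displacement) is the total path length: add the absolute areas under v-t.
0–1 s: |-10| × 1 = 10 m
1–5 s: |-1| × 4 = 4 m
5–9 s: |2| × 4 = 8 m
Total distance = 22 m

22 m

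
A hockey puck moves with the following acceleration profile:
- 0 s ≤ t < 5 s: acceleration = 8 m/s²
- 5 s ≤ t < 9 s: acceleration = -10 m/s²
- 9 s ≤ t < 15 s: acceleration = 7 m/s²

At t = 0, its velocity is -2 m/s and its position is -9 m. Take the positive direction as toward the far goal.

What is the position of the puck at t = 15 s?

On each constant-a segment, Δv = aΔt and Δx = v₀Δt + ½aΔt²; chain segment to segment.
0–5 s: v starts -2 m/s; Δx = -2·5 + ½·8·5² = 90 m; v ends 38 m/s.
5–9 s: v starts 38 m/s; Δx = 38·4 + ½·-10·4² = 72 m; v ends -2 m/s.
9–15 s: v starts -2 m/s; Δx = -2·6 + ½·7·6² = 114 m; v ends 40 m/s.
x(15) = -9 + Σ Δx = 267 m.

267 m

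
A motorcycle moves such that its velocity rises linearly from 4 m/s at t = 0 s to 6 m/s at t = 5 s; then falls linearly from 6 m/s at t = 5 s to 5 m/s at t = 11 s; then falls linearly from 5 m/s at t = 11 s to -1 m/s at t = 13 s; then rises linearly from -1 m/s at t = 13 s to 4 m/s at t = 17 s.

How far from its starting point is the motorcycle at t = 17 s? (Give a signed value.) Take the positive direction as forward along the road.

68 m

Displacement is the signed area under the v-t curve.
0–5 s: ½(4 + 6)(5) = 25 m
5–11 s: ½(6 + 5)(6) = 33 m
11–13 s: ½(5 + -1)(2) = 4 m
13–17 s: ½(-1 + 4)(4) = 6 m
Net displacement = 68 m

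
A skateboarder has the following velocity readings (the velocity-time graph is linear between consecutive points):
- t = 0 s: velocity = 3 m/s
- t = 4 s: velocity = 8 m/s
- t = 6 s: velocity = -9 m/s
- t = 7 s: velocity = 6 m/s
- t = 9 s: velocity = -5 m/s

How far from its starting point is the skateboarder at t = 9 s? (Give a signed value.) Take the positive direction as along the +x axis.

Net displacement equals the area under the velocity-time graph (areas below the axis count negative).
0–4 s: ½(3 + 8)(4) = 22 m
4–6 s: ½(8 + -9)(2) = -1 m
6–7 s: ½(-9 + 6)(1) = -1.5 m
7–9 s: ½(6 + -5)(2) = 1 m
Net displacement = 20.5 m

20.5 m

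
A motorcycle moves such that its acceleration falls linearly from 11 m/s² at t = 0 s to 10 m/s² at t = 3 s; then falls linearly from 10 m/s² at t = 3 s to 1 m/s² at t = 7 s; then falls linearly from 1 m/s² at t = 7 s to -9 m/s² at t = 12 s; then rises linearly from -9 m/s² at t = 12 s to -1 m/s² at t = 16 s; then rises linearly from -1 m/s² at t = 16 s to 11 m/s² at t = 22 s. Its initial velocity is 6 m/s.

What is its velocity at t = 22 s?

49.5 m/s

Δv equals the area under the a-t graph; then v = v₀ + Δv.
0–3 s: ½(11 + 10)(3) = 31.5 m/s
3–7 s: ½(10 + 1)(4) = 22 m/s
7–12 s: ½(1 + -9)(5) = -20 m/s
12–16 s: ½(-9 + -1)(4) = -20 m/s
16–22 s: ½(-1 + 11)(6) = 30 m/s
Δv = 43.5 m/s, so v(22) = 6 + (43.5) = 49.5 m/s.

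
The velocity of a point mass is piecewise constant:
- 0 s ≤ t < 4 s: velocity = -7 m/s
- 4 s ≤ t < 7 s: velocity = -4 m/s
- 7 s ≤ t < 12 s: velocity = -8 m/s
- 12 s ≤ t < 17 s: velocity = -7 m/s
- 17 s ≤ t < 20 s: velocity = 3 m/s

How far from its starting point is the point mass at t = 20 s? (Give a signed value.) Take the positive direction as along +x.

-106 m

Displacement is the signed area under the v-t curve.
0–4 s: -7 × 4 = -28 m
4–7 s: -4 × 3 = -12 m
7–12 s: -8 × 5 = -40 m
12–17 s: -7 × 5 = -35 m
17–20 s: 3 × 3 = 9 m
Net displacement = -106 m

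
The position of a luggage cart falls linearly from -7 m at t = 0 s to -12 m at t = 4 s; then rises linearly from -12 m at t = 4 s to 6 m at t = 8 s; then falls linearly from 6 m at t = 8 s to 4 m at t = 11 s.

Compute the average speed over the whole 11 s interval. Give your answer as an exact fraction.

25/11 m/s

Average speed = (total path length)/(elapsed time); on a piecewise-linear x-t graph the path length is Σ|Δx|.
0–4 s: |Δx| = |-12 − -7| = 5 m
4–8 s: |Δx| = |6 − -12| = 18 m
8–11 s: |Δx| = |4 − 6| = 2 m
Total path = 25 m; average speed = 25/11 = 25/11 m/s.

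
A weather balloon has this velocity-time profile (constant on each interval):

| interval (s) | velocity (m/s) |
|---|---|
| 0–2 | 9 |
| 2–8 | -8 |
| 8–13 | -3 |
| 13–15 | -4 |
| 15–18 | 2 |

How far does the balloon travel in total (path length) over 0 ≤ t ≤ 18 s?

Distance (not displacement) is the total path length: add the absolute areas under v-t.
0–2 s: |9| × 2 = 18 m
2–8 s: |-8| × 6 = 48 m
8–13 s: |-3| × 5 = 15 m
13–15 s: |-4| × 2 = 8 m
15–18 s: |2| × 3 = 6 m
Total distance = 95 m

95 m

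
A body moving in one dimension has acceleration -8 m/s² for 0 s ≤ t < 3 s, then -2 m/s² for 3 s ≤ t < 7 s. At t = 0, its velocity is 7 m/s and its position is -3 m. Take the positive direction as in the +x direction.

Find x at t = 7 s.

On each constant-a segment, Δv = aΔt and Δx = v₀Δt + ½aΔt²; chain segment to segment.
0–3 s: v starts 7 m/s; Δx = 7·3 + ½·-8·3² = -15 m; v ends -17 m/s.
3–7 s: v starts -17 m/s; Δx = -17·4 + ½·-2·4² = -84 m; v ends -25 m/s.
x(7) = -3 + Σ Δx = -102 m.

-102 m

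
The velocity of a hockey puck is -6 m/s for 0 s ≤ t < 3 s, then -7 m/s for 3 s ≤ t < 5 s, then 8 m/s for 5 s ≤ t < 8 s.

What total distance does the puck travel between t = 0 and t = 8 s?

56 m

Distance (not displacement) is the total path length: add the absolute areas under v-t.
0–3 s: |-6| × 3 = 18 m
3–5 s: |-7| × 2 = 14 m
5–8 s: |8| × 3 = 24 m
Total distance = 56 m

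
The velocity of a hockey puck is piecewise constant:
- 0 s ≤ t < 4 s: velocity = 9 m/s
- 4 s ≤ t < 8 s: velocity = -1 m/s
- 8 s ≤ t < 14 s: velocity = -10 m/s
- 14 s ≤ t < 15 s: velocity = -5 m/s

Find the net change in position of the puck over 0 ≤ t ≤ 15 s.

-33 m

Net displacement equals the area under the velocity-time graph (areas below the axis count negative).
0–4 s: 9 × 4 = 36 m
4–8 s: -1 × 4 = -4 m
8–14 s: -10 × 6 = -60 m
14–15 s: -5 × 1 = -5 m
Net displacement = -33 m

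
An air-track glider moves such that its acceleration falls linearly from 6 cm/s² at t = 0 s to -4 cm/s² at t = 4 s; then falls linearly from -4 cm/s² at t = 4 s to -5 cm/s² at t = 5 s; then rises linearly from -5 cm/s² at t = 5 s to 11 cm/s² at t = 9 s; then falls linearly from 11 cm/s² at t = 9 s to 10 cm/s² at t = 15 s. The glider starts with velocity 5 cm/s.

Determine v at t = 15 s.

79.5 cm/s

Δv equals the area under the a-t graph; then v = v₀ + Δv.
0–4 s: ½(6 + -4)(4) = 4 cm/s
4–5 s: ½(-4 + -5)(1) = -4.5 cm/s
5–9 s: ½(-5 + 11)(4) = 12 cm/s
9–15 s: ½(11 + 10)(6) = 63 cm/s
Δv = 74.5 cm/s, so v(15) = 5 + (74.5) = 79.5 cm/s.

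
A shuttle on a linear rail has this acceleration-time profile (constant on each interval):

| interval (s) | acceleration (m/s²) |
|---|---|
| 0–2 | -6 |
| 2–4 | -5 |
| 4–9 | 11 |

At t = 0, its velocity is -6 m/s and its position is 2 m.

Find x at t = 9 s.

-70.5 m

On each constant-a segment, Δv = aΔt and Δx = v₀Δt + ½aΔt²; chain segment to segment.
0–2 s: v starts -6 m/s; Δx = -6·2 + ½·-6·2² = -24 m; v ends -18 m/s.
2–4 s: v starts -18 m/s; Δx = -18·2 + ½·-5·2² = -46 m; v ends -28 m/s.
4–9 s: v starts -28 m/s; Δx = -28·5 + ½·11·5² = -2.5 m; v ends 27 m/s.
x(9) = 2 + Σ Δx = -70.5 m.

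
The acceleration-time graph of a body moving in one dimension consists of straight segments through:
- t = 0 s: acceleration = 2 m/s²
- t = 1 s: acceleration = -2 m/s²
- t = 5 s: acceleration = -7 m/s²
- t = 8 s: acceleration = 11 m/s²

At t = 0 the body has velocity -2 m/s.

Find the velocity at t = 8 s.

-14 m/s

Δv equals the area under the a-t graph; then v = v₀ + Δv.
0–1 s: ½(2 + -2)(1) = 0 m/s
1–5 s: ½(-2 + -7)(4) = -18 m/s
5–8 s: ½(-7 + 11)(3) = 6 m/s
Δv = -12 m/s, so v(8) = -2 + (-12) = -14 m/s.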